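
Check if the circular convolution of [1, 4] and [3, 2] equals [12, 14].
Recompute circular convolution of [1, 4] and [3, 2]: y[0] = 1×3 + 4×2 = 11; y[1] = 1×2 + 4×3 = 14 → [11, 14]. Compare to given [12, 14]: they differ at index 0: given 12, correct 11, so answer: No

No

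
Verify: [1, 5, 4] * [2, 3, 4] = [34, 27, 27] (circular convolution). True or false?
Recompute circular convolution of [1, 5, 4] and [2, 3, 4]: y[0] = 1×2 + 5×4 + 4×3 = 34; y[1] = 1×3 + 5×2 + 4×4 = 29; y[2] = 1×4 + 5×3 + 4×2 = 27 → [34, 29, 27]. Compare to given [34, 27, 27]: they differ at index 1: given 27, correct 29, so answer: No

No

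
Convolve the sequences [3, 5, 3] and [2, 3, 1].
y[0] = 3×2 = 6; y[1] = 3×3 + 5×2 = 19; y[2] = 3×1 + 5×3 + 3×2 = 24; y[3] = 5×1 + 3×3 = 14; y[4] = 3×1 = 3

[6, 19, 24, 14, 3]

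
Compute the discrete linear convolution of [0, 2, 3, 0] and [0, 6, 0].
y[0] = 0×0 = 0; y[1] = 0×6 + 2×0 = 0; y[2] = 0×0 + 2×6 + 3×0 = 12; y[3] = 2×0 + 3×6 + 0×0 = 18; y[4] = 3×0 + 0×6 = 0; y[5] = 0×0 = 0

[0, 0, 12, 18, 0, 0]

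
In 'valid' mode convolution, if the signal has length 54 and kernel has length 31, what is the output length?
'Valid' mode counts only positions where the kernel fully overlaps the signal: m - n + 1 = 54 - 31 + 1 = 24

24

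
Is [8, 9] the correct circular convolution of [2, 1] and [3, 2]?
Recompute circular convolution of [2, 1] and [3, 2]: y[0] = 2×3 + 1×2 = 8; y[1] = 2×2 + 1×3 = 7 → [8, 7]. Compare to given [8, 9]: they differ at index 1: given 9, correct 7, so answer: No

No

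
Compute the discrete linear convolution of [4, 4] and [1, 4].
y[0] = 4×1 = 4; y[1] = 4×4 + 4×1 = 20; y[2] = 4×4 = 16

[4, 20, 16]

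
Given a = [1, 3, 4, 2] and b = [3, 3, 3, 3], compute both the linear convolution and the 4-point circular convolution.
Linear: y_lin[0] = 1×3 = 3; y_lin[1] = 1×3 + 3×3 = 12; y_lin[2] = 1×3 + 3×3 + 4×3 = 24; y_lin[3] = 1×3 + 3×3 + 4×3 + 2×3 = 30; y_lin[4] = 3×3 + 4×3 + 2×3 = 27; y_lin[5] = 4×3 + 2×3 = 18; y_lin[6] = 2×3 = 6 → [3, 12, 24, 30, 27, 18, 6]. Circular (length 4): y[0] = 1×3 + 3×3 + 4×3 + 2×3 = 30; y[1] = 1×3 + 3×3 + 4×3 + 2×3 = 30; y[2] = 1×3 + 3×3 + 4×3 + 2×3 = 30; y[3] = 1×3 + 3×3 + 4×3 + 2×3 = 30 → [30, 30, 30, 30]

Linear: [3, 12, 24, 30, 27, 18, 6], Circular: [30, 30, 30, 30]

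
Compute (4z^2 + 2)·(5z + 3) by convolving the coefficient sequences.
Ascending coefficients: a = [2, 0, 4], b = [3, 5]. c[0] = 2×3 = 6; c[1] = 2×5 + 0×3 = 10; c[2] = 0×5 + 4×3 = 12; c[3] = 4×5 = 20. Result coefficients: [6, 10, 12, 20] → 20z^3 + 12z^2 + 10z + 6

20z^3 + 12z^2 + 10z + 6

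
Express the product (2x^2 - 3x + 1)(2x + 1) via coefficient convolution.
Ascending coefficients: a = [1, -3, 2], b = [1, 2]. c[0] = 1×1 = 1; c[1] = 1×2 + -3×1 = -1; c[2] = -3×2 + 2×1 = -4; c[3] = 2×2 = 4. Result coefficients: [1, -1, -4, 4] → 4x^3 - 4x^2 - x + 1

4x^3 - 4x^2 - x + 1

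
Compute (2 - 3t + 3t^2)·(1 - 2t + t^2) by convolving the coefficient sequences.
Ascending coefficients: a = [2, -3, 3], b = [1, -2, 1]. c[0] = 2×1 = 2; c[1] = 2×-2 + -3×1 = -7; c[2] = 2×1 + -3×-2 + 3×1 = 11; c[3] = -3×1 + 3×-2 = -9; c[4] = 3×1 = 3. Result coefficients: [2, -7, 11, -9, 3] → 2 - 7t + 11t^2 - 9t^3 + 3t^4

2 - 7t + 11t^2 - 9t^3 + 3t^4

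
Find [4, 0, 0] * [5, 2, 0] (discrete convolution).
y[0] = 4×5 = 20; y[1] = 4×2 + 0×5 = 8; y[2] = 4×0 + 0×2 + 0×5 = 0; y[3] = 0×0 + 0×2 = 0; y[4] = 0×0 = 0

[20, 8, 0, 0, 0]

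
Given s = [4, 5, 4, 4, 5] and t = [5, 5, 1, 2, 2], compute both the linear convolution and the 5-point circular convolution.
Linear: y_lin[0] = 4×5 = 20; y_lin[1] = 4×5 + 5×5 = 45; y_lin[2] = 4×1 + 5×5 + 4×5 = 49; y_lin[3] = 4×2 + 5×1 + 4×5 + 4×5 = 53; y_lin[4] = 4×2 + 5×2 + 4×1 + 4×5 + 5×5 = 67; y_lin[5] = 5×2 + 4×2 + 4×1 + 5×5 = 47; y_lin[6] = 4×2 + 4×2 + 5×1 = 21; y_lin[7] = 4×2 + 5×2 = 18; y_lin[8] = 5×2 = 10 → [20, 45, 49, 53, 67, 47, 21, 18, 10]. Circular (length 5): y[0] = 4×5 + 5×2 + 4×2 + 4×1 + 5×5 = 67; y[1] = 4×5 + 5×5 + 4×2 + 4×2 + 5×1 = 66; y[2] = 4×1 + 5×5 + 4×5 + 4×2 + 5×2 = 67; y[3] = 4×2 + 5×1 + 4×5 + 4×5 + 5×2 = 63; y[4] = 4×2 + 5×2 + 4×1 + 4×5 + 5×5 = 67 → [67, 66, 67, 63, 67]

Linear: [20, 45, 49, 53, 67, 47, 21, 18, 10], Circular: [67, 66, 67, 63, 67]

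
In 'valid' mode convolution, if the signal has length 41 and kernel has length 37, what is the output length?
'Valid' mode counts only positions where the kernel fully overlaps the signal: m - n + 1 = 41 - 37 + 1 = 5

5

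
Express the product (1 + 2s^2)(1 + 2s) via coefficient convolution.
Ascending coefficients: a = [1, 0, 2], b = [1, 2]. c[0] = 1×1 = 1; c[1] = 1×2 + 0×1 = 2; c[2] = 0×2 + 2×1 = 2; c[3] = 2×2 = 4. Result coefficients: [1, 2, 2, 4] → 1 + 2s + 2s^2 + 4s^3

1 + 2s + 2s^2 + 4s^3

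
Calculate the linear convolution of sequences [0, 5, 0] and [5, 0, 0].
y[0] = 0×5 = 0; y[1] = 0×0 + 5×5 = 25; y[2] = 0×0 + 5×0 + 0×5 = 0; y[3] = 5×0 + 0×0 = 0; y[4] = 0×0 = 0

[0, 25, 0, 0, 0]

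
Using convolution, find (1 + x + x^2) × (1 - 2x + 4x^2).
Ascending coefficients: a = [1, 1, 1], b = [1, -2, 4]. c[0] = 1×1 = 1; c[1] = 1×-2 + 1×1 = -1; c[2] = 1×4 + 1×-2 + 1×1 = 3; c[3] = 1×4 + 1×-2 = 2; c[4] = 1×4 = 4. Result coefficients: [1, -1, 3, 2, 4] → 1 - x + 3x^2 + 2x^3 + 4x^4

1 - x + 3x^2 + 2x^3 + 4x^4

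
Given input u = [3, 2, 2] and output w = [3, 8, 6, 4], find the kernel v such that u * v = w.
Output length 4 = len(u) + len(v) - 1 ⇒ len(v) = 2. Solve v forward using v[k] = (w[k] - Σ_{i≥1} u[i]·v[k-i]) / u[0]: v[0] = w[0] / u[0] = 3 / 3 = 1; v[1] = (w[1] - 2×1) / u[0] = (8 - 2×1) / 3 = 2. So v = [1, 2]. Forward-check [3, 2, 2] * [1, 2]: w[0] = 3×1 = 3; w[1] = 3×2 + 2×1 = 8; w[2] = 2×2 + 2×1 = 6; w[3] = 2×2 = 4 → [3, 8, 6, 4] ✓

[1, 2]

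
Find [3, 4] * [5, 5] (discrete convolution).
y[0] = 3×5 = 15; y[1] = 3×5 + 4×5 = 35; y[2] = 4×5 = 20

[15, 35, 20]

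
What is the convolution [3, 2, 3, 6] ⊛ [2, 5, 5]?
y[0] = 3×2 = 6; y[1] = 3×5 + 2×2 = 19; y[2] = 3×5 + 2×5 + 3×2 = 31; y[3] = 2×5 + 3×5 + 6×2 = 37; y[4] = 3×5 + 6×5 = 45; y[5] = 6×5 = 30

[6, 19, 31, 37, 45, 30]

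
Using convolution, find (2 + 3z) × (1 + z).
Ascending coefficients: a = [2, 3], b = [1, 1]. c[0] = 2×1 = 2; c[1] = 2×1 + 3×1 = 5; c[2] = 3×1 = 3. Result coefficients: [2, 5, 3] → 2 + 5z + 3z^2

2 + 5z + 3z^2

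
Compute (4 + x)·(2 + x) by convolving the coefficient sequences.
Ascending coefficients: a = [4, 1], b = [2, 1]. c[0] = 4×2 = 8; c[1] = 4×1 + 1×2 = 6; c[2] = 1×1 = 1. Result coefficients: [8, 6, 1] → 8 + 6x + x^2

8 + 6x + x^2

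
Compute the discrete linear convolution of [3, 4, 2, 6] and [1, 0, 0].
y[0] = 3×1 = 3; y[1] = 3×0 + 4×1 = 4; y[2] = 3×0 + 4×0 + 2×1 = 2; y[3] = 4×0 + 2×0 + 6×1 = 6; y[4] = 2×0 + 6×0 = 0; y[5] = 6×0 = 0

[3, 4, 2, 6, 0, 0]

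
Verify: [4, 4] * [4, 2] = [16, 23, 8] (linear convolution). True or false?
Recompute linear convolution of [4, 4] and [4, 2]: y[0] = 4×4 = 16; y[1] = 4×2 + 4×4 = 24; y[2] = 4×2 = 8 → [16, 24, 8]. Compare to given [16, 23, 8]: they differ at index 1: given 23, correct 24, so answer: No

No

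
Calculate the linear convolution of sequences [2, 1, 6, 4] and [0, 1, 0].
y[0] = 2×0 = 0; y[1] = 2×1 + 1×0 = 2; y[2] = 2×0 + 1×1 + 6×0 = 1; y[3] = 1×0 + 6×1 + 4×0 = 6; y[4] = 6×0 + 4×1 = 4; y[5] = 4×0 = 0

[0, 2, 1, 6, 4, 0]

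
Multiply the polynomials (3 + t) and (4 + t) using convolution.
Ascending coefficients: a = [3, 1], b = [4, 1]. c[0] = 3×4 = 12; c[1] = 3×1 + 1×4 = 7; c[2] = 1×1 = 1. Result coefficients: [12, 7, 1] → 12 + 7t + t^2

12 + 7t + t^2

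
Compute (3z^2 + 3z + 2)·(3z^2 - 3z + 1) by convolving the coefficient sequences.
Ascending coefficients: a = [2, 3, 3], b = [1, -3, 3]. c[0] = 2×1 = 2; c[1] = 2×-3 + 3×1 = -3; c[2] = 2×3 + 3×-3 + 3×1 = 0; c[3] = 3×3 + 3×-3 = 0; c[4] = 3×3 = 9. Result coefficients: [2, -3, 0, 0, 9] → 9z^4 - 3z + 2

9z^4 - 3z + 2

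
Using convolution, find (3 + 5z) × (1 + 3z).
Ascending coefficients: a = [3, 5], b = [1, 3]. c[0] = 3×1 = 3; c[1] = 3×3 + 5×1 = 14; c[2] = 5×3 = 15. Result coefficients: [3, 14, 15] → 3 + 14z + 15z^2

3 + 14z + 15z^2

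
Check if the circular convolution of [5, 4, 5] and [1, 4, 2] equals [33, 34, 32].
Recompute circular convolution of [5, 4, 5] and [1, 4, 2]: y[0] = 5×1 + 4×2 + 5×4 = 33; y[1] = 5×4 + 4×1 + 5×2 = 34; y[2] = 5×2 + 4×4 + 5×1 = 31 → [33, 34, 31]. Compare to given [33, 34, 32]: they differ at index 2: given 32, correct 31, so answer: No

No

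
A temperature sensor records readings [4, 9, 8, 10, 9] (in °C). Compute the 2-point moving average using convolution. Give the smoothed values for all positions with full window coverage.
2-point moving average kernel = [1, 1]. Apply in 'valid' mode (full window coverage): avg[0] = (4 + 9) / 2 = 6.5; avg[1] = (9 + 8) / 2 = 8.5; avg[2] = (8 + 10) / 2 = 9.0; avg[3] = (10 + 9) / 2 = 9.5. Smoothed values: [6.5, 8.5, 9.0, 9.5]

[6.5, 8.5, 9.0, 9.5]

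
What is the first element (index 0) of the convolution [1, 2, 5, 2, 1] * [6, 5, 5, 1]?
Use y[k] = Σ_i a[i]·b[k-i] at k=0. y[0] = 1×6 = 6

6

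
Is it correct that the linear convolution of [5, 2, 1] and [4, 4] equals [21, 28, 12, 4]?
Recompute linear convolution of [5, 2, 1] and [4, 4]: y[0] = 5×4 = 20; y[1] = 5×4 + 2×4 = 28; y[2] = 2×4 + 1×4 = 12; y[3] = 1×4 = 4 → [20, 28, 12, 4]. Compare to given [21, 28, 12, 4]: they differ at index 0: given 21, correct 20, so answer: No

No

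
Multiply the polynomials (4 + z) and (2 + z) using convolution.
Ascending coefficients: a = [4, 1], b = [2, 1]. c[0] = 4×2 = 8; c[1] = 4×1 + 1×2 = 6; c[2] = 1×1 = 1. Result coefficients: [8, 6, 1] → 8 + 6z + z^2

8 + 6z + z^2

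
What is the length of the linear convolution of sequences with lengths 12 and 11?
Linear/full convolution length: m + n - 1 = 12 + 11 - 1 = 22

22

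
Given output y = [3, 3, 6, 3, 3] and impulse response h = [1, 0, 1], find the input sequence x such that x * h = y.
Deconvolve y=[3, 3, 6, 3, 3] by h=[1, 0, 1]. Since h[0]=1, solve forward: x[0] = y[0] / 1 = 3; x[1] = (y[1] - 3×0) / 1 = 3; x[2] = (y[2] - 3×0 - 3×1) / 1 = 3. So x = [3, 3, 3]. Check by forward convolution: y[0] = 3×1 = 3; y[1] = 3×0 + 3×1 = 3; y[2] = 3×1 + 3×0 + 3×1 = 6; y[3] = 3×1 + 3×0 = 3; y[4] = 3×1 = 3

[3, 3, 3]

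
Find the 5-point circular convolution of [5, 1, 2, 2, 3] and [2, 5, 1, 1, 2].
Use y[k] = Σ_j f[j]·g[(k-j) mod 5]. y[0] = 5×2 + 1×2 + 2×1 + 2×1 + 3×5 = 31; y[1] = 5×5 + 1×2 + 2×2 + 2×1 + 3×1 = 36; y[2] = 5×1 + 1×5 + 2×2 + 2×2 + 3×1 = 21; y[3] = 5×1 + 1×1 + 2×5 + 2×2 + 3×2 = 26; y[4] = 5×2 + 1×1 + 2×1 + 2×5 + 3×2 = 29. Result: [31, 36, 21, 26, 29]

[31, 36, 21, 26, 29]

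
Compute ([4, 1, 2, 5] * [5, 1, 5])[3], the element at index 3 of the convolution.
Use y[k] = Σ_i a[i]·b[k-i] at k=3. y[3] = 1×5 + 2×1 + 5×5 = 32

32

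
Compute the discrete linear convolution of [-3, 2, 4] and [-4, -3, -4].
y[0] = -3×-4 = 12; y[1] = -3×-3 + 2×-4 = 1; y[2] = -3×-4 + 2×-3 + 4×-4 = -10; y[3] = 2×-4 + 4×-3 = -20; y[4] = 4×-4 = -16

[12, 1, -10, -20, -16]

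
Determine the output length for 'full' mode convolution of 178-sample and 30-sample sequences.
Linear/full convolution length: m + n - 1 = 178 + 30 - 1 = 207

207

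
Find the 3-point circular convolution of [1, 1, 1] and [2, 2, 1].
Use y[k] = Σ_j a[j]·b[(k-j) mod 3]. y[0] = 1×2 + 1×1 + 1×2 = 5; y[1] = 1×2 + 1×2 + 1×1 = 5; y[2] = 1×1 + 1×2 + 1×2 = 5. Result: [5, 5, 5]

[5, 5, 5]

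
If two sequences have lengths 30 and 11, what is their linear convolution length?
Linear/full convolution length: m + n - 1 = 30 + 11 - 1 = 40

40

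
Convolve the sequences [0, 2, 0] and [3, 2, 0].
y[0] = 0×3 = 0; y[1] = 0×2 + 2×3 = 6; y[2] = 0×0 + 2×2 + 0×3 = 4; y[3] = 2×0 + 0×2 = 0; y[4] = 0×0 = 0

[0, 6, 4, 0, 0]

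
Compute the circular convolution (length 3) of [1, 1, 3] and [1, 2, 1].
Use y[k] = Σ_j u[j]·v[(k-j) mod 3]. y[0] = 1×1 + 1×1 + 3×2 = 8; y[1] = 1×2 + 1×1 + 3×1 = 6; y[2] = 1×1 + 1×2 + 3×1 = 6. Result: [8, 6, 6]

[8, 6, 6]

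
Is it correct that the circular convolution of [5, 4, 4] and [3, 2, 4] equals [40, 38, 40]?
Recompute circular convolution of [5, 4, 4] and [3, 2, 4]: y[0] = 5×3 + 4×4 + 4×2 = 39; y[1] = 5×2 + 4×3 + 4×4 = 38; y[2] = 5×4 + 4×2 + 4×3 = 40 → [39, 38, 40]. Compare to given [40, 38, 40]: they differ at index 0: given 40, correct 39, so answer: No

No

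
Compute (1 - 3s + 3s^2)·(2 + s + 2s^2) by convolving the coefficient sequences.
Ascending coefficients: a = [1, -3, 3], b = [2, 1, 2]. c[0] = 1×2 = 2; c[1] = 1×1 + -3×2 = -5; c[2] = 1×2 + -3×1 + 3×2 = 5; c[3] = -3×2 + 3×1 = -3; c[4] = 3×2 = 6. Result coefficients: [2, -5, 5, -3, 6] → 2 - 5s + 5s^2 - 3s^3 + 6s^4

2 - 5s + 5s^2 - 3s^3 + 6s^4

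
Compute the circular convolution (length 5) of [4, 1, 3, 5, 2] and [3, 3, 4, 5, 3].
Use y[k] = Σ_j f[j]·g[(k-j) mod 5]. y[0] = 4×3 + 1×3 + 3×5 + 5×4 + 2×3 = 56; y[1] = 4×3 + 1×3 + 3×3 + 5×5 + 2×4 = 57; y[2] = 4×4 + 1×3 + 3×3 + 5×3 + 2×5 = 53; y[3] = 4×5 + 1×4 + 3×3 + 5×3 + 2×3 = 54; y[4] = 4×3 + 1×5 + 3×4 + 5×3 + 2×3 = 50. Result: [56, 57, 53, 54, 50]

[56, 57, 53, 54, 50]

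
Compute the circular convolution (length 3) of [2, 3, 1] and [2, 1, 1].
Use y[k] = Σ_j s[j]·t[(k-j) mod 3]. y[0] = 2×2 + 3×1 + 1×1 = 8; y[1] = 2×1 + 3×2 + 1×1 = 9; y[2] = 2×1 + 3×1 + 1×2 = 7. Result: [8, 9, 7]

[8, 9, 7]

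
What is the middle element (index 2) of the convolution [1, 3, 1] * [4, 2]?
Use y[k] = Σ_i a[i]·b[k-i] at k=2. y[2] = 3×2 + 1×4 = 10

10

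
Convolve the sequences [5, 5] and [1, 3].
y[0] = 5×1 = 5; y[1] = 5×3 + 5×1 = 20; y[2] = 5×3 = 15

[5, 20, 15]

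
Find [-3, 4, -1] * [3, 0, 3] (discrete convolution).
y[0] = -3×3 = -9; y[1] = -3×0 + 4×3 = 12; y[2] = -3×3 + 4×0 + -1×3 = -12; y[3] = 4×3 + -1×0 = 12; y[4] = -1×3 = -3

[-9, 12, -12, 12, -3]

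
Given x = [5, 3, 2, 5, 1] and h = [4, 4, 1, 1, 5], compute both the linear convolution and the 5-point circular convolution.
Linear: y_lin[0] = 5×4 = 20; y_lin[1] = 5×4 + 3×4 = 32; y_lin[2] = 5×1 + 3×4 + 2×4 = 25; y_lin[3] = 5×1 + 3×1 + 2×4 + 5×4 = 36; y_lin[4] = 5×5 + 3×1 + 2×1 + 5×4 + 1×4 = 54; y_lin[5] = 3×5 + 2×1 + 5×1 + 1×4 = 26; y_lin[6] = 2×5 + 5×1 + 1×1 = 16; y_lin[7] = 5×5 + 1×1 = 26; y_lin[8] = 1×5 = 5 → [20, 32, 25, 36, 54, 26, 16, 26, 5]. Circular (length 5): y[0] = 5×4 + 3×5 + 2×1 + 5×1 + 1×4 = 46; y[1] = 5×4 + 3×4 + 2×5 + 5×1 + 1×1 = 48; y[2] = 5×1 + 3×4 + 2×4 + 5×5 + 1×1 = 51; y[3] = 5×1 + 3×1 + 2×4 + 5×4 + 1×5 = 41; y[4] = 5×5 + 3×1 + 2×1 + 5×4 + 1×4 = 54 → [46, 48, 51, 41, 54]

Linear: [20, 32, 25, 36, 54, 26, 16, 26, 5], Circular: [46, 48, 51, 41, 54]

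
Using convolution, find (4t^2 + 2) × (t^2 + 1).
Ascending coefficients: a = [2, 0, 4], b = [1, 0, 1]. c[0] = 2×1 = 2; c[1] = 2×0 + 0×1 = 0; c[2] = 2×1 + 0×0 + 4×1 = 6; c[3] = 0×1 + 4×0 = 0; c[4] = 4×1 = 4. Result coefficients: [2, 0, 6, 0, 4] → 4t^4 + 6t^2 + 2

4t^4 + 6t^2 + 2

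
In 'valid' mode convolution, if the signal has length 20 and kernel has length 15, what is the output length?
'Valid' mode counts only positions where the kernel fully overlaps the signal: m - n + 1 = 20 - 15 + 1 = 6

6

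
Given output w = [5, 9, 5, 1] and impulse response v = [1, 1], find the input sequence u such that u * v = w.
Deconvolve w=[5, 9, 5, 1] by v=[1, 1]. Since v[0]=1, solve forward: u[0] = w[0] / 1 = 5; u[1] = (w[1] - 5×1) / 1 = 4; u[2] = (w[2] - 4×1) / 1 = 1. So u = [5, 4, 1]. Check by forward convolution: w[0] = 5×1 = 5; w[1] = 5×1 + 4×1 = 9; w[2] = 4×1 + 1×1 = 5; w[3] = 1×1 = 1

[5, 4, 1]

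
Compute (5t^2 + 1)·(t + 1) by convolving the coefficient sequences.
Ascending coefficients: a = [1, 0, 5], b = [1, 1]. c[0] = 1×1 = 1; c[1] = 1×1 + 0×1 = 1; c[2] = 0×1 + 5×1 = 5; c[3] = 5×1 = 5. Result coefficients: [1, 1, 5, 5] → 5t^3 + 5t^2 + t + 1

5t^3 + 5t^2 + t + 1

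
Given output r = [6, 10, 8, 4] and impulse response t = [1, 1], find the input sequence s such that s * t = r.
Deconvolve r=[6, 10, 8, 4] by t=[1, 1]. Since t[0]=1, solve forward: s[0] = r[0] / 1 = 6; s[1] = (r[1] - 6×1) / 1 = 4; s[2] = (r[2] - 4×1) / 1 = 4. So s = [6, 4, 4]. Check by forward convolution: r[0] = 6×1 = 6; r[1] = 6×1 + 4×1 = 10; r[2] = 4×1 + 4×1 = 8; r[3] = 4×1 = 4

[6, 4, 4]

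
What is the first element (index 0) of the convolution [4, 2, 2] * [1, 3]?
Use y[k] = Σ_i a[i]·b[k-i] at k=0. y[0] = 4×1 = 4

4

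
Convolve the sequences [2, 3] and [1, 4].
y[0] = 2×1 = 2; y[1] = 2×4 + 3×1 = 11; y[2] = 3×4 = 12

[2, 11, 12]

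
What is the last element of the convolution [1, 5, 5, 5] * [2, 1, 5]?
Use y[k] = Σ_i a[i]·b[k-i] at k=5. y[5] = 5×5 = 25

25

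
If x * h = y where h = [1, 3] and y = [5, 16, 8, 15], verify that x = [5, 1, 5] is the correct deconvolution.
Forward-compute [5, 1, 5] * [1, 3]: y[0] = 5×1 = 5; y[1] = 5×3 + 1×1 = 16; y[2] = 1×3 + 5×1 = 8; y[3] = 5×3 = 15 → [5, 16, 8, 15]. Matches given y = [5, 16, 8, 15], so verified.

Verified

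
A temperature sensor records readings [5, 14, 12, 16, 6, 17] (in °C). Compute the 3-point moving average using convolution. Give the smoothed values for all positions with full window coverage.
3-point moving average kernel = [1, 1, 1]. Apply in 'valid' mode (full window coverage): avg[0] = (5 + 14 + 12) / 3 = 10.33; avg[1] = (14 + 12 + 16) / 3 = 14.0; avg[2] = (12 + 16 + 6) / 3 = 11.33; avg[3] = (16 + 6 + 17) / 3 = 13.0. Smoothed values: [10.33, 14.0, 11.33, 13.0]

[10.33, 14.0, 11.33, 13.0]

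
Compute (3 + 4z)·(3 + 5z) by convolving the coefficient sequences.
Ascending coefficients: a = [3, 4], b = [3, 5]. c[0] = 3×3 = 9; c[1] = 3×5 + 4×3 = 27; c[2] = 4×5 = 20. Result coefficients: [9, 27, 20] → 9 + 27z + 20z^2

9 + 27z + 20z^2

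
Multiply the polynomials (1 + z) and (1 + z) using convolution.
Ascending coefficients: a = [1, 1], b = [1, 1]. c[0] = 1×1 = 1; c[1] = 1×1 + 1×1 = 2; c[2] = 1×1 = 1. Result coefficients: [1, 2, 1] → 1 + 2z + z^2

1 + 2z + z^2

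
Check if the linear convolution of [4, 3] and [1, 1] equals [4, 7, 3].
Recompute linear convolution of [4, 3] and [1, 1]: y[0] = 4×1 = 4; y[1] = 4×1 + 3×1 = 7; y[2] = 3×1 = 3 → [4, 7, 3]. Given [4, 7, 3] matches, so answer: Yes

Yes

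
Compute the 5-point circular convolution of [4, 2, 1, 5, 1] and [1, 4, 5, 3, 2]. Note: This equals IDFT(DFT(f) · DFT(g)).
Either evaluate y[k] = Σ_j f[j]·g[(k-j) mod 5] directly, or use IDFT(DFT(f) · DFT(g)). y[0] = 4×1 + 2×2 + 1×3 + 5×5 + 1×4 = 40; y[1] = 4×4 + 2×1 + 1×2 + 5×3 + 1×5 = 40; y[2] = 4×5 + 2×4 + 1×1 + 5×2 + 1×3 = 42; y[3] = 4×3 + 2×5 + 1×4 + 5×1 + 1×2 = 33; y[4] = 4×2 + 2×3 + 1×5 + 5×4 + 1×1 = 40. Result: [40, 40, 42, 33, 40]

[40, 40, 42, 33, 40]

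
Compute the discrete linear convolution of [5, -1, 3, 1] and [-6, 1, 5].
y[0] = 5×-6 = -30; y[1] = 5×1 + -1×-6 = 11; y[2] = 5×5 + -1×1 + 3×-6 = 6; y[3] = -1×5 + 3×1 + 1×-6 = -8; y[4] = 3×5 + 1×1 = 16; y[5] = 1×5 = 5

[-30, 11, 6, -8, 16, 5]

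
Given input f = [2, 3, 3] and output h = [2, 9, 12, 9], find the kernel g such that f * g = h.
Output length 4 = len(f) + len(g) - 1 ⇒ len(g) = 2. Solve g forward using g[k] = (h[k] - Σ_{i≥1} f[i]·g[k-i]) / f[0]: g[0] = h[0] / f[0] = 2 / 2 = 1; g[1] = (h[1] - 3×1) / f[0] = (9 - 3×1) / 2 = 3. So g = [1, 3]. Forward-check [2, 3, 3] * [1, 3]: h[0] = 2×1 = 2; h[1] = 2×3 + 3×1 = 9; h[2] = 3×3 + 3×1 = 12; h[3] = 3×3 = 9 → [2, 9, 12, 9] ✓

[1, 3]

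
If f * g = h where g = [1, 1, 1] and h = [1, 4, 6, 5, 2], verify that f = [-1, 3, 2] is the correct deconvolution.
Forward-compute [-1, 3, 2] * [1, 1, 1]: h[0] = -1×1 = -1; h[1] = -1×1 + 3×1 = 2; h[2] = -1×1 + 3×1 + 2×1 = 4; h[3] = 3×1 + 2×1 = 5; h[4] = 2×1 = 2 → [-1, 2, 4, 5, 2]. Does not match given h = [1, 4, 6, 5, 2].

Not verified. [-1, 3, 2] * [1, 1, 1] = [-1, 2, 4, 5, 2], which differs from [1, 4, 6, 5, 2] at index 0.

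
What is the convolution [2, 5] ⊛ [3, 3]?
y[0] = 2×3 = 6; y[1] = 2×3 + 5×3 = 21; y[2] = 5×3 = 15

[6, 21, 15]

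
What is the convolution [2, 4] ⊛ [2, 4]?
y[0] = 2×2 = 4; y[1] = 2×4 + 4×2 = 16; y[2] = 4×4 = 16

[4, 16, 16]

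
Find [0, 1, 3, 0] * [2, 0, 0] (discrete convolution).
y[0] = 0×2 = 0; y[1] = 0×0 + 1×2 = 2; y[2] = 0×0 + 1×0 + 3×2 = 6; y[3] = 1×0 + 3×0 + 0×2 = 0; y[4] = 3×0 + 0×0 = 0; y[5] = 0×0 = 0

[0, 2, 6, 0, 0, 0]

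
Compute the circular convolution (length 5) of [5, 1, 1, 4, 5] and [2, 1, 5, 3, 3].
Use y[k] = Σ_j s[j]·t[(k-j) mod 5]. y[0] = 5×2 + 1×3 + 1×3 + 4×5 + 5×1 = 41; y[1] = 5×1 + 1×2 + 1×3 + 4×3 + 5×5 = 47; y[2] = 5×5 + 1×1 + 1×2 + 4×3 + 5×3 = 55; y[3] = 5×3 + 1×5 + 1×1 + 4×2 + 5×3 = 44; y[4] = 5×3 + 1×3 + 1×5 + 4×1 + 5×2 = 37. Result: [41, 47, 55, 44, 37]

[41, 47, 55, 44, 37]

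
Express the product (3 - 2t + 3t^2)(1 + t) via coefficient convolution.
Ascending coefficients: a = [3, -2, 3], b = [1, 1]. c[0] = 3×1 = 3; c[1] = 3×1 + -2×1 = 1; c[2] = -2×1 + 3×1 = 1; c[3] = 3×1 = 3. Result coefficients: [3, 1, 1, 3] → 3 + t + t^2 + 3t^3

3 + t + t^2 + 3t^3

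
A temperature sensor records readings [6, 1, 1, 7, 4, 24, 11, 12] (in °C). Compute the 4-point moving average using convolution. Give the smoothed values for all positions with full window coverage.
4-point moving average kernel = [1, 1, 1, 1]. Apply in 'valid' mode (full window coverage): avg[0] = (6 + 1 + 1 + 7) / 4 = 3.75; avg[1] = (1 + 1 + 7 + 4) / 4 = 3.25; avg[2] = (1 + 7 + 4 + 24) / 4 = 9.0; avg[3] = (7 + 4 + 24 + 11) / 4 = 11.5; avg[4] = (4 + 24 + 11 + 12) / 4 = 12.75. Smoothed values: [3.75, 3.25, 9.0, 11.5, 12.75]

[3.75, 3.25, 9.0, 11.5, 12.75]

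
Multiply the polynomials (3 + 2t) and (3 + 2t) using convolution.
Ascending coefficients: a = [3, 2], b = [3, 2]. c[0] = 3×3 = 9; c[1] = 3×2 + 2×3 = 12; c[2] = 2×2 = 4. Result coefficients: [9, 12, 4] → 9 + 12t + 4t^2

9 + 12t + 4t^2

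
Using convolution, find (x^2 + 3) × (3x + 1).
Ascending coefficients: a = [3, 0, 1], b = [1, 3]. c[0] = 3×1 = 3; c[1] = 3×3 + 0×1 = 9; c[2] = 0×3 + 1×1 = 1; c[3] = 1×3 = 3. Result coefficients: [3, 9, 1, 3] → 3x^3 + x^2 + 9x + 3

3x^3 + x^2 + 9x + 3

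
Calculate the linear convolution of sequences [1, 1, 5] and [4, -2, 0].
y[0] = 1×4 = 4; y[1] = 1×-2 + 1×4 = 2; y[2] = 1×0 + 1×-2 + 5×4 = 18; y[3] = 1×0 + 5×-2 = -10; y[4] = 5×0 = 0

[4, 2, 18, -10, 0]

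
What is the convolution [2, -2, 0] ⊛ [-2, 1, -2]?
y[0] = 2×-2 = -4; y[1] = 2×1 + -2×-2 = 6; y[2] = 2×-2 + -2×1 + 0×-2 = -6; y[3] = -2×-2 + 0×1 = 4; y[4] = 0×-2 = 0

[-4, 6, -6, 4, 0]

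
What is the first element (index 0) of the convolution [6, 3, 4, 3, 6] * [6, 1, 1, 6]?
Use y[k] = Σ_i a[i]·b[k-i] at k=0. y[0] = 6×6 = 36

36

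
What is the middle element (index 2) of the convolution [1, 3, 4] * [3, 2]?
Use y[k] = Σ_i a[i]·b[k-i] at k=2. y[2] = 3×2 + 4×3 = 18

18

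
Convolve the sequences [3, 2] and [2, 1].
y[0] = 3×2 = 6; y[1] = 3×1 + 2×2 = 7; y[2] = 2×1 = 2

[6, 7, 2]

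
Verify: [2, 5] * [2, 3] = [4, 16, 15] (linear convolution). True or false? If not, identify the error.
Recompute linear convolution of [2, 5] and [2, 3]: y[0] = 2×2 = 4; y[1] = 2×3 + 5×2 = 16; y[2] = 5×3 = 15 → [4, 16, 15]. Given [4, 16, 15] matches, so answer: Yes

Yes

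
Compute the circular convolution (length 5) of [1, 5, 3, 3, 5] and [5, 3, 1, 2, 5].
Use y[k] = Σ_j u[j]·v[(k-j) mod 5]. y[0] = 1×5 + 5×5 + 3×2 + 3×1 + 5×3 = 54; y[1] = 1×3 + 5×5 + 3×5 + 3×2 + 5×1 = 54; y[2] = 1×1 + 5×3 + 3×5 + 3×5 + 5×2 = 56; y[3] = 1×2 + 5×1 + 3×3 + 3×5 + 5×5 = 56; y[4] = 1×5 + 5×2 + 3×1 + 3×3 + 5×5 = 52. Result: [54, 54, 56, 56, 52]

[54, 54, 56, 56, 52]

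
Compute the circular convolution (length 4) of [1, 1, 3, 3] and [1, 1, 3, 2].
Use y[k] = Σ_j u[j]·v[(k-j) mod 4]. y[0] = 1×1 + 1×2 + 3×3 + 3×1 = 15; y[1] = 1×1 + 1×1 + 3×2 + 3×3 = 17; y[2] = 1×3 + 1×1 + 3×1 + 3×2 = 13; y[3] = 1×2 + 1×3 + 3×1 + 3×1 = 11. Result: [15, 17, 13, 11]

[15, 17, 13, 11]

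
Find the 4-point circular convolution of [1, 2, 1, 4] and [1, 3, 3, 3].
Use y[k] = Σ_j f[j]·g[(k-j) mod 4]. y[0] = 1×1 + 2×3 + 1×3 + 4×3 = 22; y[1] = 1×3 + 2×1 + 1×3 + 4×3 = 20; y[2] = 1×3 + 2×3 + 1×1 + 4×3 = 22; y[3] = 1×3 + 2×3 + 1×3 + 4×1 = 16. Result: [22, 20, 22, 16]

[22, 20, 22, 16]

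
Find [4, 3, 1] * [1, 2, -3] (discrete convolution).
y[0] = 4×1 = 4; y[1] = 4×2 + 3×1 = 11; y[2] = 4×-3 + 3×2 + 1×1 = -5; y[3] = 3×-3 + 1×2 = -7; y[4] = 1×-3 = -3

[4, 11, -5, -7, -3]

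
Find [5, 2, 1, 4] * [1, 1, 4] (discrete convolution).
y[0] = 5×1 = 5; y[1] = 5×1 + 2×1 = 7; y[2] = 5×4 + 2×1 + 1×1 = 23; y[3] = 2×4 + 1×1 + 4×1 = 13; y[4] = 1×4 + 4×1 = 8; y[5] = 4×4 = 16

[5, 7, 23, 13, 8, 16]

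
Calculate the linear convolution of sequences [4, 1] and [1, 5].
y[0] = 4×1 = 4; y[1] = 4×5 + 1×1 = 21; y[2] = 1×5 = 5

[4, 21, 5]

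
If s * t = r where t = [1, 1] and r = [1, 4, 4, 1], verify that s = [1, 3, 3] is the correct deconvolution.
Forward-compute [1, 3, 3] * [1, 1]: r[0] = 1×1 = 1; r[1] = 1×1 + 3×1 = 4; r[2] = 3×1 + 3×1 = 6; r[3] = 3×1 = 3 → [1, 4, 6, 3]. Does not match given r = [1, 4, 4, 1].

Not verified. [1, 3, 3] * [1, 1] = [1, 4, 6, 3], which differs from [1, 4, 4, 1] at index 2.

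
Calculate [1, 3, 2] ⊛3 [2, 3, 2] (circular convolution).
Use y[k] = Σ_j u[j]·v[(k-j) mod 3]. y[0] = 1×2 + 3×2 + 2×3 = 14; y[1] = 1×3 + 3×2 + 2×2 = 13; y[2] = 1×2 + 3×3 + 2×2 = 15. Result: [14, 13, 15]

[14, 13, 15]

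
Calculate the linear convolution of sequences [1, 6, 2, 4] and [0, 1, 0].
y[0] = 1×0 = 0; y[1] = 1×1 + 6×0 = 1; y[2] = 1×0 + 6×1 + 2×0 = 6; y[3] = 6×0 + 2×1 + 4×0 = 2; y[4] = 2×0 + 4×1 = 4; y[5] = 4×0 = 0

[0, 1, 6, 2, 4, 0]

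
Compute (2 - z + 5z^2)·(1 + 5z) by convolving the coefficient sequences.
Ascending coefficients: a = [2, -1, 5], b = [1, 5]. c[0] = 2×1 = 2; c[1] = 2×5 + -1×1 = 9; c[2] = -1×5 + 5×1 = 0; c[3] = 5×5 = 25. Result coefficients: [2, 9, 0, 25] → 2 + 9z + 25z^3

2 + 9z + 25z^3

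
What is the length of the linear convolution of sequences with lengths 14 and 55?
Linear/full convolution length: m + n - 1 = 14 + 55 - 1 = 68

68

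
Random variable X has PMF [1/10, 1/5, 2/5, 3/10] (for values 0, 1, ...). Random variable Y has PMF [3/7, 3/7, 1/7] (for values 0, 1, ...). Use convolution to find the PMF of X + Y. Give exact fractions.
P(X+Y=k) = Σ_i P(X=i)·P(Y=k-i) — a convolution of [1/10, 1/5, 2/5, 3/10] and [3/7, 3/7, 1/7]. P(X+Y=0) = (1/10)×(3/7) = 3/70; P(X+Y=1) = (1/10)×(3/7) + (1/5)×(3/7) = 3/70 + 3/35 = 9/70; P(X+Y=2) = (1/10)×(1/7) + (1/5)×(3/7) + (2/5)×(3/7) = 1/70 + 3/35 + 6/35 = 19/70; P(X+Y=3) = (1/5)×(1/7) + (2/5)×(3/7) + (3/10)×(3/7) = 1/35 + 6/35 + 9/70 = 23/70; P(X+Y=4) = (2/5)×(1/7) + (3/10)×(3/7) = 2/35 + 9/70 = 13/70; P(X+Y=5) = (3/10)×(1/7) = 3/70. PMF: [3/70, 9/70, 19/70, 23/70, 13/70, 3/70] (sums to 1 ✓)

[3/70, 9/70, 19/70, 23/70, 13/70, 3/70]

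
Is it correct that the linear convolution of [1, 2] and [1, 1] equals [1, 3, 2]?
Recompute linear convolution of [1, 2] and [1, 1]: y[0] = 1×1 = 1; y[1] = 1×1 + 2×1 = 3; y[2] = 2×1 = 2 → [1, 3, 2]. Given [1, 3, 2] matches, so answer: Yes

Yes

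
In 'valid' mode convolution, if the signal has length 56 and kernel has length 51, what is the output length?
'Valid' mode counts only positions where the kernel fully overlaps the signal: m - n + 1 = 56 - 51 + 1 = 6

6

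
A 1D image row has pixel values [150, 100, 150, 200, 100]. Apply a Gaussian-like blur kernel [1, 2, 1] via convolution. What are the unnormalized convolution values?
Convolve image row [150, 100, 150, 200, 100] with kernel [1, 2, 1]: y[0] = 150×1 = 150; y[1] = 150×2 + 100×1 = 400; y[2] = 150×1 + 100×2 + 150×1 = 500; y[3] = 100×1 + 150×2 + 200×1 = 600; y[4] = 150×1 + 200×2 + 100×1 = 650; y[5] = 200×1 + 100×2 = 400; y[6] = 100×1 = 100 → [150, 400, 500, 600, 650, 400, 100]. Normalization factor = sum(kernel) = 4.

[150, 400, 500, 600, 650, 400, 100]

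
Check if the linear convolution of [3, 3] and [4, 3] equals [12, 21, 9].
Recompute linear convolution of [3, 3] and [4, 3]: y[0] = 3×4 = 12; y[1] = 3×3 + 3×4 = 21; y[2] = 3×3 = 9 → [12, 21, 9]. Given [12, 21, 9] matches, so answer: Yes

Yes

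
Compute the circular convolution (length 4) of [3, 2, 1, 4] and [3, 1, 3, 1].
Use y[k] = Σ_j u[j]·v[(k-j) mod 4]. y[0] = 3×3 + 2×1 + 1×3 + 4×1 = 18; y[1] = 3×1 + 2×3 + 1×1 + 4×3 = 22; y[2] = 3×3 + 2×1 + 1×3 + 4×1 = 18; y[3] = 3×1 + 2×3 + 1×1 + 4×3 = 22. Result: [18, 22, 18, 22]

[18, 22, 18, 22]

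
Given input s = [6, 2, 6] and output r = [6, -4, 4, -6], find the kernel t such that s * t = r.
Output length 4 = len(s) + len(t) - 1 ⇒ len(t) = 2. Solve t forward using t[k] = (r[k] - Σ_{i≥1} s[i]·t[k-i]) / s[0]: t[0] = r[0] / s[0] = 6 / 6 = 1; t[1] = (r[1] - 2×1) / s[0] = (-4 - 2×1) / 6 = -1. So t = [1, -1]. Forward-check [6, 2, 6] * [1, -1]: r[0] = 6×1 = 6; r[1] = 6×-1 + 2×1 = -4; r[2] = 2×-1 + 6×1 = 4; r[3] = 6×-1 = -6 → [6, -4, 4, -6] ✓

[1, -1]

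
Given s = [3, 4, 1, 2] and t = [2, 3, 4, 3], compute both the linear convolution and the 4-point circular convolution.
Linear: y_lin[0] = 3×2 = 6; y_lin[1] = 3×3 + 4×2 = 17; y_lin[2] = 3×4 + 4×3 + 1×2 = 26; y_lin[3] = 3×3 + 4×4 + 1×3 + 2×2 = 32; y_lin[4] = 4×3 + 1×4 + 2×3 = 22; y_lin[5] = 1×3 + 2×4 = 11; y_lin[6] = 2×3 = 6 → [6, 17, 26, 32, 22, 11, 6]. Circular (length 4): y[0] = 3×2 + 4×3 + 1×4 + 2×3 = 28; y[1] = 3×3 + 4×2 + 1×3 + 2×4 = 28; y[2] = 3×4 + 4×3 + 1×2 + 2×3 = 32; y[3] = 3×3 + 4×4 + 1×3 + 2×2 = 32 → [28, 28, 32, 32]

Linear: [6, 17, 26, 32, 22, 11, 6], Circular: [28, 28, 32, 32]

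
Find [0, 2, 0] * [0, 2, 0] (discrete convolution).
y[0] = 0×0 = 0; y[1] = 0×2 + 2×0 = 0; y[2] = 0×0 + 2×2 + 0×0 = 4; y[3] = 2×0 + 0×2 = 0; y[4] = 0×0 = 0

[0, 0, 4, 0, 0]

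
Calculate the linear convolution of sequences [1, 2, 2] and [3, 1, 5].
y[0] = 1×3 = 3; y[1] = 1×1 + 2×3 = 7; y[2] = 1×5 + 2×1 + 2×3 = 13; y[3] = 2×5 + 2×1 = 12; y[4] = 2×5 = 10

[3, 7, 13, 12, 10]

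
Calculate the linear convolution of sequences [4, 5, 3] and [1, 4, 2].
y[0] = 4×1 = 4; y[1] = 4×4 + 5×1 = 21; y[2] = 4×2 + 5×4 + 3×1 = 31; y[3] = 5×2 + 3×4 = 22; y[4] = 3×2 = 6

[4, 21, 31, 22, 6]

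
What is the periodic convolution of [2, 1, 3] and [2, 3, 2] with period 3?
Use y[k] = Σ_j x[j]·h[(k-j) mod 3]. y[0] = 2×2 + 1×2 + 3×3 = 15; y[1] = 2×3 + 1×2 + 3×2 = 14; y[2] = 2×2 + 1×3 + 3×2 = 13. Result: [15, 14, 13]

[15, 14, 13]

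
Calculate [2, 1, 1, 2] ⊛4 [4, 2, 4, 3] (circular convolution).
Use y[k] = Σ_j x[j]·h[(k-j) mod 4]. y[0] = 2×4 + 1×3 + 1×4 + 2×2 = 19; y[1] = 2×2 + 1×4 + 1×3 + 2×4 = 19; y[2] = 2×4 + 1×2 + 1×4 + 2×3 = 20; y[3] = 2×3 + 1×4 + 1×2 + 2×4 = 20. Result: [19, 19, 20, 20]

[19, 19, 20, 20]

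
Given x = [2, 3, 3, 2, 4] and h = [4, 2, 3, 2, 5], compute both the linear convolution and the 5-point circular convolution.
Linear: y_lin[0] = 2×4 = 8; y_lin[1] = 2×2 + 3×4 = 16; y_lin[2] = 2×3 + 3×2 + 3×4 = 24; y_lin[3] = 2×2 + 3×3 + 3×2 + 2×4 = 27; y_lin[4] = 2×5 + 3×2 + 3×3 + 2×2 + 4×4 = 45; y_lin[5] = 3×5 + 3×2 + 2×3 + 4×2 = 35; y_lin[6] = 3×5 + 2×2 + 4×3 = 31; y_lin[7] = 2×5 + 4×2 = 18; y_lin[8] = 4×5 = 20 → [8, 16, 24, 27, 45, 35, 31, 18, 20]. Circular (length 5): y[0] = 2×4 + 3×5 + 3×2 + 2×3 + 4×2 = 43; y[1] = 2×2 + 3×4 + 3×5 + 2×2 + 4×3 = 47; y[2] = 2×3 + 3×2 + 3×4 + 2×5 + 4×2 = 42; y[3] = 2×2 + 3×3 + 3×2 + 2×4 + 4×5 = 47; y[4] = 2×5 + 3×2 + 3×3 + 2×2 + 4×4 = 45 → [43, 47, 42, 47, 45]

Linear: [8, 16, 24, 27, 45, 35, 31, 18, 20], Circular: [43, 47, 42, 47, 45]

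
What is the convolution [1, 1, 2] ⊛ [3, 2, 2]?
y[0] = 1×3 = 3; y[1] = 1×2 + 1×3 = 5; y[2] = 1×2 + 1×2 + 2×3 = 10; y[3] = 1×2 + 2×2 = 6; y[4] = 2×2 = 4

[3, 5, 10, 6, 4]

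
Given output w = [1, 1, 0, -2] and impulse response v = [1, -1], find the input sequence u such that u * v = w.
Deconvolve w=[1, 1, 0, -2] by v=[1, -1]. Since v[0]=1, solve forward: u[0] = w[0] / 1 = 1; u[1] = (w[1] - 1×-1) / 1 = 2; u[2] = (w[2] - 2×-1) / 1 = 2. So u = [1, 2, 2]. Check by forward convolution: w[0] = 1×1 = 1; w[1] = 1×-1 + 2×1 = 1; w[2] = 2×-1 + 2×1 = 0; w[3] = 2×-1 = -2

[1, 2, 2]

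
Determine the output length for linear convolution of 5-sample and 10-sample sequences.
Linear/full convolution length: m + n - 1 = 5 + 10 - 1 = 14

14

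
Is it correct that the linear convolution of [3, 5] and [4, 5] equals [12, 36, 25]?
Recompute linear convolution of [3, 5] and [4, 5]: y[0] = 3×4 = 12; y[1] = 3×5 + 5×4 = 35; y[2] = 5×5 = 25 → [12, 35, 25]. Compare to given [12, 36, 25]: they differ at index 1: given 36, correct 35, so answer: No

No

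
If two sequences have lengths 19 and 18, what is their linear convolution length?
Linear/full convolution length: m + n - 1 = 19 + 18 - 1 = 36

36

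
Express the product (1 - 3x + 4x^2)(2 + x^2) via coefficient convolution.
Ascending coefficients: a = [1, -3, 4], b = [2, 0, 1]. c[0] = 1×2 = 2; c[1] = 1×0 + -3×2 = -6; c[2] = 1×1 + -3×0 + 4×2 = 9; c[3] = -3×1 + 4×0 = -3; c[4] = 4×1 = 4. Result coefficients: [2, -6, 9, -3, 4] → 2 - 6x + 9x^2 - 3x^3 + 4x^4

2 - 6x + 9x^2 - 3x^3 + 4x^4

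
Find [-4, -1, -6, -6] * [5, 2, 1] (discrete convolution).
y[0] = -4×5 = -20; y[1] = -4×2 + -1×5 = -13; y[2] = -4×1 + -1×2 + -6×5 = -36; y[3] = -1×1 + -6×2 + -6×5 = -43; y[4] = -6×1 + -6×2 = -18; y[5] = -6×1 = -6

[-20, -13, -36, -43, -18, -6]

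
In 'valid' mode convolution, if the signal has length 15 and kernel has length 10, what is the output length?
'Valid' mode counts only positions where the kernel fully overlaps the signal: m - n + 1 = 15 - 10 + 1 = 6

6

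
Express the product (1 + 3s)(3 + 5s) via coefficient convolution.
Ascending coefficients: a = [1, 3], b = [3, 5]. c[0] = 1×3 = 3; c[1] = 1×5 + 3×3 = 14; c[2] = 3×5 = 15. Result coefficients: [3, 14, 15] → 3 + 14s + 15s^2

3 + 14s + 15s^2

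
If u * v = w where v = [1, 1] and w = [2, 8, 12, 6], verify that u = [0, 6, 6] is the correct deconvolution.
Forward-compute [0, 6, 6] * [1, 1]: w[0] = 0×1 = 0; w[1] = 0×1 + 6×1 = 6; w[2] = 6×1 + 6×1 = 12; w[3] = 6×1 = 6 → [0, 6, 12, 6]. Does not match given w = [2, 8, 12, 6].

Not verified. [0, 6, 6] * [1, 1] = [0, 6, 12, 6], which differs from [2, 8, 12, 6] at index 0.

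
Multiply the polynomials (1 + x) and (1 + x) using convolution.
Ascending coefficients: a = [1, 1], b = [1, 1]. c[0] = 1×1 = 1; c[1] = 1×1 + 1×1 = 2; c[2] = 1×1 = 1. Result coefficients: [1, 2, 1] → 1 + 2x + x^2

1 + 2x + x^2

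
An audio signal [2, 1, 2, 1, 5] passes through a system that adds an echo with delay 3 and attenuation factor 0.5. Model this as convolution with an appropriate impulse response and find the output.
Direct-path + delayed-attenuated-path model → impulse response h = [1, 0, 0, 0.5] (1 at lag 0, 0.5 at lag 3). Output y[n] = x[n] + 0.5·x[n - 3] (with x[n] = 0 outside 0..4): y[0] = 2 + 0.5×0 = 2; y[1] = 1 + 0.5×0 = 1; y[2] = 2 + 0.5×0 = 2; y[3] = 1 + 0.5×2 = 2.0; y[4] = 5 + 0.5×1 = 5.5; y[5] = 0 + 0.5×2 = 1.0; y[6] = 0 + 0.5×1 = 0.5; y[7] = 0 + 0.5×5 = 2.5. So y = [2, 1, 2, 2.0, 5.5, 1.0, 0.5, 2.5]

[2, 1, 2, 2.0, 5.5, 1.0, 0.5, 2.5]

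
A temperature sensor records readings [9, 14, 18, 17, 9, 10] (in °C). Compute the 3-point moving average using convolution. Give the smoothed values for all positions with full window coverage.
3-point moving average kernel = [1, 1, 1]. Apply in 'valid' mode (full window coverage): avg[0] = (9 + 14 + 18) / 3 = 13.67; avg[1] = (14 + 18 + 17) / 3 = 16.33; avg[2] = (18 + 17 + 9) / 3 = 14.67; avg[3] = (17 + 9 + 10) / 3 = 12.0. Smoothed values: [13.67, 16.33, 14.67, 12.0]

[13.67, 16.33, 14.67, 12.0]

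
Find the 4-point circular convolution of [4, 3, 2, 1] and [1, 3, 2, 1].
Use y[k] = Σ_j u[j]·v[(k-j) mod 4]. y[0] = 4×1 + 3×1 + 2×2 + 1×3 = 14; y[1] = 4×3 + 3×1 + 2×1 + 1×2 = 19; y[2] = 4×2 + 3×3 + 2×1 + 1×1 = 20; y[3] = 4×1 + 3×2 + 2×3 + 1×1 = 17. Result: [14, 19, 20, 17]

[14, 19, 20, 17]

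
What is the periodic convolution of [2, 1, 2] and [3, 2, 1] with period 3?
Use y[k] = Σ_j a[j]·b[(k-j) mod 3]. y[0] = 2×3 + 1×1 + 2×2 = 11; y[1] = 2×2 + 1×3 + 2×1 = 9; y[2] = 2×1 + 1×2 + 2×3 = 10. Result: [11, 9, 10]

[11, 9, 10]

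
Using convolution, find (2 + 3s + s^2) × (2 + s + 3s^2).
Ascending coefficients: a = [2, 3, 1], b = [2, 1, 3]. c[0] = 2×2 = 4; c[1] = 2×1 + 3×2 = 8; c[2] = 2×3 + 3×1 + 1×2 = 11; c[3] = 3×3 + 1×1 = 10; c[4] = 1×3 = 3. Result coefficients: [4, 8, 11, 10, 3] → 4 + 8s + 11s^2 + 10s^3 + 3s^4

4 + 8s + 11s^2 + 10s^3 + 3s^4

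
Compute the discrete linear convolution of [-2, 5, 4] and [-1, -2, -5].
y[0] = -2×-1 = 2; y[1] = -2×-2 + 5×-1 = -1; y[2] = -2×-5 + 5×-2 + 4×-1 = -4; y[3] = 5×-5 + 4×-2 = -33; y[4] = 4×-5 = -20

[2, -1, -4, -33, -20]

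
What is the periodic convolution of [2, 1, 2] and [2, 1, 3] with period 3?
Use y[k] = Σ_j a[j]·b[(k-j) mod 3]. y[0] = 2×2 + 1×3 + 2×1 = 9; y[1] = 2×1 + 1×2 + 2×3 = 10; y[2] = 2×3 + 1×1 + 2×2 = 11. Result: [9, 10, 11]

[9, 10, 11]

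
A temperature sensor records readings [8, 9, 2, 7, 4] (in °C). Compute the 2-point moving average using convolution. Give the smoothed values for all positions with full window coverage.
2-point moving average kernel = [1, 1]. Apply in 'valid' mode (full window coverage): avg[0] = (8 + 9) / 2 = 8.5; avg[1] = (9 + 2) / 2 = 5.5; avg[2] = (2 + 7) / 2 = 4.5; avg[3] = (7 + 4) / 2 = 5.5. Smoothed values: [8.5, 5.5, 4.5, 5.5]

[8.5, 5.5, 4.5, 5.5]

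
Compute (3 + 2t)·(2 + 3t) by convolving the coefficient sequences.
Ascending coefficients: a = [3, 2], b = [2, 3]. c[0] = 3×2 = 6; c[1] = 3×3 + 2×2 = 13; c[2] = 2×3 = 6. Result coefficients: [6, 13, 6] → 6 + 13t + 6t^2

6 + 13t + 6t^2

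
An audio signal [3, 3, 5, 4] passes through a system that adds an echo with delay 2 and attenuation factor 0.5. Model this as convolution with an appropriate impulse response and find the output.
Direct-path + delayed-attenuated-path model → impulse response h = [1, 0, 0.5] (1 at lag 0, 0.5 at lag 2). Output y[n] = x[n] + 0.5·x[n - 2] (with x[n] = 0 outside 0..3): y[0] = 3 + 0.5×0 = 3; y[1] = 3 + 0.5×0 = 3; y[2] = 5 + 0.5×3 = 6.5; y[3] = 4 + 0.5×3 = 5.5; y[4] = 0 + 0.5×5 = 2.5; y[5] = 0 + 0.5×4 = 2.0. So y = [3, 3, 6.5, 5.5, 2.5, 2.0]

[3, 3, 6.5, 5.5, 2.5, 2.0]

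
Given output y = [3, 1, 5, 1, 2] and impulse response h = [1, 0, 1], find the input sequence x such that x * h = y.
Deconvolve y=[3, 1, 5, 1, 2] by h=[1, 0, 1]. Since h[0]=1, solve forward: x[0] = y[0] / 1 = 3; x[1] = (y[1] - 3×0) / 1 = 1; x[2] = (y[2] - 1×0 - 3×1) / 1 = 2. So x = [3, 1, 2]. Check by forward convolution: y[0] = 3×1 = 3; y[1] = 3×0 + 1×1 = 1; y[2] = 3×1 + 1×0 + 2×1 = 5; y[3] = 1×1 + 2×0 = 1; y[4] = 2×1 = 2

[3, 1, 2]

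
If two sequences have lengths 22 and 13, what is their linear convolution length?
Linear/full convolution length: m + n - 1 = 22 + 13 - 1 = 34

34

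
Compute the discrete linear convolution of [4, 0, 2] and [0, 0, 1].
y[0] = 4×0 = 0; y[1] = 4×0 + 0×0 = 0; y[2] = 4×1 + 0×0 + 2×0 = 4; y[3] = 0×1 + 2×0 = 0; y[4] = 2×1 = 2

[0, 0, 4, 0, 2]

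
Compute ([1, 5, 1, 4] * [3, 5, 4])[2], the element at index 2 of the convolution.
Use y[k] = Σ_i a[i]·b[k-i] at k=2. y[2] = 1×4 + 5×5 + 1×3 = 32

32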